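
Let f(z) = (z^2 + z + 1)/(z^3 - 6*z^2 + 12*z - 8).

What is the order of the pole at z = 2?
Factor the denominator:
  z^3 - 6*z^2 + 12*z - 8 = (z - 2)^3

The numerator P(z) = z^2 + z + 1 has P(2) = 7 ≠ 0, so no factor of (z - 2) cancels.
Near z = 2 we can therefore write f(z) = g(z)/(z - 2)^3 with g analytic at 2 and g(2) ≠ 0 (g is just the numerator).

Hence z = 2 is a pole of order 3.

Final answer: 3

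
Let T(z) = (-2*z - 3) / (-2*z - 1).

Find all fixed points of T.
T(z) = z means -2*z - 3 = z*(-2*z - 1), i.e.
  -2*z^2 + z + 3 = 0.
Discriminant: (1)^2 - 4*(-2)*(3) = 25, so the roots are real.
  z = (-1 ± sqrt(25))/(2*(-2))
Fixed points: {-1, 3/2}

Final answer: {-1, 3/2}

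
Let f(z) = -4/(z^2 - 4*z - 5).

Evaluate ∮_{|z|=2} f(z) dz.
By the residue theorem, ∮_C f(z) dz = 2πi · (sum of the residues of f at the poles inside |z| = 2).

The denominator factors as (z + 1)*(z - 5), so the singularities of f are simple poles at z = -1, z = 5.
  |-1|² = 1 < 4 = 2², so this pole is inside the contour.
  |5|² = 25 > 4 = 2², so this pole is outside the contour.

With P(z) = -4 and Q(z) = z^2 - 4*z - 5, each pole is simple, so Res(f, z₀) = P(z₀)/Q'(z₀) with Q'(z) = 2*z - 4.
  Res(f, -1) = P(-1)/Q'(-1) = (-4)/(-6) = 2/3

∮_C f(z) dz = 2πi · (2/3) = 4*I*pi/3

Final answer: 4*I*pi/3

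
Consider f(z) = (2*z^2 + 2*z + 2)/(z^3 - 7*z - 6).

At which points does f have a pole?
The singularities of f are the zeros of the denominator. Factoring,
  z^3 - 7*z - 6 = (z - 3)*(z + 1)*(z + 2)
so the candidates are z = 3, z = -1, z = -2.

Check the numerator P(z) = 2*z^2 + 2*z + 2 at each one:
  P(3) = 26 ≠ 0, so z = 3 is a (simple) pole.
  P(-1) = 2 ≠ 0, so z = -1 is a (simple) pole.
  P(-2) = 6 ≠ 0, so z = -2 is a (simple) pole.

Poles of f: {-2, -1, 3}

Final answer: {-2, -1, 3}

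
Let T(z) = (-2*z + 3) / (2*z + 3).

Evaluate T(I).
Substitute z = I:
  numerator:   -2*(I) + 3 = 3 - 2*I
  denominator: 2*(I) + 3 = 3 + 2*I
T(I) = (3 - 2*I)/(3 + 2*I); multiplying numerator and denominator by the conjugate 3 - 2*I gives (5 - 12*I)/13 = 5/13 - 12*I/13

Final answer: 5/13 - 12*I/13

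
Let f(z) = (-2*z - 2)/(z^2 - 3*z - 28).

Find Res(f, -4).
Write f(z) = P(z)/Q(z) with P(z) = -2*z - 2 and Q(z) = z^2 - 3*z - 28.
The denominator factors as Q(z) = (z + 4)*(z - 7), so z = -4 is a simple zero of Q and P is analytic there; z = -4 is therefore a simple pole and
  Res(f, z₀) = P(z₀)/Q'(z₀).

Q'(z) = 2*z - 3, so Q'(-4) = -11.
P(-4) = 6.

Res(f, -4) = (6)/(-11) = -6/11

Final answer: -6/11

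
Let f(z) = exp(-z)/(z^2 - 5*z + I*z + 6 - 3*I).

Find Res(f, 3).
Write f(z) = P(z)/Q(z) with P(z) = exp(-z) and Q(z) = z^2 - 5*z + I*z + 6 - 3*I.
The denominator factors as Q(z) = (z - 3)*(z - 2 + I), so z = 3 is a simple zero of Q and P is analytic there; z = 3 is therefore a simple pole and
  Res(f, z₀) = P(z₀)/Q'(z₀).

Q'(z) = 2*z - 5 + I, so Q'(3) = 1 + I.
P(3) = exp(-3).

Res(f, 3) = (exp(-3))/(1 + I) = (1/2 - I/2)*exp(-3)

Final answer: (1/2 - I/2)*exp(-3)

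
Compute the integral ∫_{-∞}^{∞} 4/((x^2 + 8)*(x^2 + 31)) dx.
Let f(z) = 4/((z^2 + 8)*(z^2 + 31)). The denominator has no real zeros and deg Q - deg P = 4 ≥ 2, so the integral of f over the upper semicircle |z| = R tends to 0 as R → ∞. Closing the contour in the upper half-plane,
  ∫_{-∞}^{∞} f(x) dx = 2πi · Σ Res(f, z_k)  over the poles with Im z_k > 0.

Zeros of the denominator: z^2 + 8 = 0 gives z = ±2*sqrt(2)*I; z^2 + 31 = 0 gives z = ±sqrt(31)*I.
Upper half-plane: z = 2*sqrt(2)*I, z = sqrt(31)*I (simple).

Each pole is a simple zero of Q(z) = z^4 + 39*z^2 + 248, so Res(f, z₀) = P(z₀)/Q'(z₀) with P(z) = 4, Q'(z) = 4*z^3 + 78*z:
  Res(f, 2*sqrt(2)*I) = (4)/(92*sqrt(2)*I) = -sqrt(2)*I/46
  Res(f, sqrt(31)*I) = (4)/(-46*sqrt(31)*I) = 2*sqrt(31)*I/713

Sum of residues: I*(-31*sqrt(2) + 4*sqrt(31))/1426
∫_{-∞}^{∞} f(x) dx = 2πi · (I*(-31*sqrt(2) + 4*sqrt(31))/1426) = pi*(-4*sqrt(31) + 31*sqrt(2))/713

Final answer: pi*(-4*sqrt(31) + 31*sqrt(2))/713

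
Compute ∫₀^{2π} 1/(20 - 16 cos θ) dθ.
Call the integral J. The integrand is 2π-periodic and we integrate over a full period, so shifting θ does not change the value (θ → θ + π flips the sign of the trig term). Hence
  J = ∫₀^{2π} dθ/(20 + 16 cos θ).
Put z = e^{iθ}: then cos θ = (z + 1/z)/2, dθ = dz/(iz), and z runs once counterclockwise around |z| = 1:
  J = ∮_{|z|=1} 1/(20 + 16*(z + 1/z)/2) · dz/(iz) = (2/i) ∮_{|z|=1} dz/(16*z^2 + 40*z + 16).
The roots of 16*z^2 + 40*z + 16 are z = (-20 ± sqrt(20^2 - 16^2))/16, with sqrt(144) = 12; their product is 1, so only z₊ = -1/2 lies inside the unit circle (z₋ = -2 lies outside).
z₊ is a simple zero of q(z) = 16*z^2 + 40*z + 16, so Res(1/q, z₊) = 1/q'(z₊) with q'(z) = 32*z + 40; and q'(z₊) = 16*(z₊ - z₋) = 24.
Therefore J = (2/i) · 2πi · 1/(24) = 2*pi/(12) = pi/6

Final answer: pi/6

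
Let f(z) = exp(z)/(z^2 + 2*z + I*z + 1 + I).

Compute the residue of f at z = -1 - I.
Write f(z) = P(z)/Q(z) with P(z) = exp(z) and Q(z) = z^2 + 2*z + I*z + 1 + I.
The denominator factors as Q(z) = (z + 1)*(z + 1 + I), so z = -1 - I is a simple zero of Q and P is analytic there; z = -1 - I is therefore a simple pole and
  Res(f, z₀) = P(z₀)/Q'(z₀).

Q'(z) = 2*z + 2 + I, so Q'(-1 - I) = -I.
P(-1 - I) = exp(-1 - I).

Res(f, -1 - I) = (exp(-1 - I))/(-I) = I*exp(-1 - I)

Final answer: I*exp(-1 - I)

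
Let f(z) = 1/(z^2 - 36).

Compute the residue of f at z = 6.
1/12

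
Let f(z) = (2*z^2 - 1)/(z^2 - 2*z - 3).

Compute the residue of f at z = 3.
Write f(z) = P(z)/Q(z) with P(z) = 2*z^2 - 1 and Q(z) = z^2 - 2*z - 3.
The denominator factors as Q(z) = (z + 1)*(z - 3), so z = 3 is a simple zero of Q and P is analytic there; z = 3 is therefore a simple pole and
  Res(f, z₀) = P(z₀)/Q'(z₀).

Q'(z) = 2*z - 2, so Q'(3) = 4.
P(3) = 17.

Res(f, 3) = (17)/(4) = 17/4

Final answer: 17/4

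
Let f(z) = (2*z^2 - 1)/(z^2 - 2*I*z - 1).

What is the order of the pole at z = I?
Factor the denominator:
  z^2 - 2*I*z - 1 = (z - I)^2

The numerator P(z) = 2*z^2 - 1 has P(I) = -3 ≠ 0, so no factor of (z - I) cancels.
Near z = I we can therefore write f(z) = g(z)/(z - I)^2 with g analytic at I and g(I) ≠ 0 (g is just the numerator).

Hence z = I is a pole of order 2.

Final answer: 2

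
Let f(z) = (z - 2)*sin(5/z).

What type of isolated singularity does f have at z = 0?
Let u = z. Then
  sin(5/u) = Σ_{k≥0} (-1)^k (5)^(2k+1)/((2k+1)!·u^(2k+1)) = 5/u - 125/(6*u^3) + 625/(24*u^5) + ...
which has infinitely many negative powers of u, so sin(5/z) has an essential singularity at z = 0.
The extra factor z - 2 is a nonzero polynomial; if the product had at most a pole at z = 0, dividing by that polynomial would leave sin(5/z) with at most a pole too — contradiction. (Equivalently, the product's Laurent series still has infinitely many negative powers.)
So the singularity is essential.

Final answer: essential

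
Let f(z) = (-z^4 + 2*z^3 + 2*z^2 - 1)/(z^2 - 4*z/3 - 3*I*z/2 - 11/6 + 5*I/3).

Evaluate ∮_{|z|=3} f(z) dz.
By the residue theorem, ∮_C f(z) dz = 2πi · (sum of the residues of f at the poles inside |z| = 3).

The denominator factors as (z - 2 - I/2)*(z + 2/3 - I), so the singularities of f are simple poles at z = 2 + I/2, z = -2/3 + I.
  |2 + I/2|² = 17/4 < 9 = 3², so this pole is inside the contour.
  |-2/3 + I|² = 13/9 < 9 = 3², so this pole is inside the contour.

With P(z) = -z^4 + 2*z^3 + 2*z^2 - 1 and Q(z) = z^2 - 4*z/3 - 3*I*z/2 - 11/6 + 5*I/3, each pole is simple, so Res(f, z₀) = P(z₀)/Q'(z₀) with Q'(z) = 2*z - 4/3 - 3*I/2.
  Res(f, 2 + I/2) = P(2 + I/2)/Q'(2 + I/2) = (151/16 + 3*I/4)/(8/3 - I/2) = 357/106 + 387*I/424
  Res(f, -2/3 + I) = P(-2/3 + I)/Q'(-2/3 + I) = (224/81 - 94*I/27)/(-8/3 + I/2) = -1772/1431 + 512*I/477

Sum of residues inside C: 115/54 + 143*I/72
∮_C f(z) dz = 2πi · (115/54 + 143*I/72) = pi*(-143/36 + 115*I/27)

Final answer: pi*(-143/36 + 115*I/27)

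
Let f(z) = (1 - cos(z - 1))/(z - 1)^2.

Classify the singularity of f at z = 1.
Let u = z - 1. The argument of cos is z - 1 = u, so
  f = (1 - cos(u))/u^2 = ((u)^2/2 - (u)^4/24 + ...)/u^2 = 1/2 - (1/24)*u^2 + ...
The Laurent expansion about u = 0 has no negative powers; equivalently lim_{z→1} f(z) = 1/2 exists and is finite.
So the singularity is removable.

Final answer: removable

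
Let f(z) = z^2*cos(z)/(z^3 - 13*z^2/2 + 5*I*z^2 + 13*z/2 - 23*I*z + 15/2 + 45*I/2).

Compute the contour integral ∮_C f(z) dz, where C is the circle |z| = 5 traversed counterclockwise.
By the residue theorem, ∮_C f(z) dz = 2πi · (sum of the residues of f at the poles inside |z| = 5).

The denominator factors as (z - 2 + I)*(z - 3 + I)*(z - 3/2 + 3*I), so the singularities of f are simple poles at z = 2 - I, z = 3 - I, z = 3/2 - 3*I.
  |2 - I|² = 5 < 25 = 5², so this pole is inside the contour.
  |3 - I|² = 10 < 25 = 5², so this pole is inside the contour.
  |3/2 - 3*I|² = 45/4 < 25 = 5², so this pole is inside the contour.

With P(z) = z^2*cos(z) and Q(z) = z^3 - 13*z^2/2 + 5*I*z^2 + 13*z/2 - 23*I*z + 15/2 + 45*I/2, each pole is simple, so Res(f, z₀) = P(z₀)/Q'(z₀) with Q'(z) = 3*z^2 - 13*z + 10*I*z + 13/2 - 23*I.
  Res(f, 2 - I) = P(2 - I)/Q'(2 - I) = ((3 - 4*I)*cos(2 - I))/(-1/2 - 2*I) = (26/17 + 32*I/17)*cos(2 - I)
  Res(f, 3 - I) = P(3 - I)/Q'(3 - I) = ((8 - 6*I)*cos(3 - I))/(3/2 + 2*I) = -4*I*cos(3 - I)
  Res(f, 3/2 - 3*I) = P(3/2 - 3*I)/Q'(3/2 - 3*I) = ((-27/4 - 9*I)*cos(3/2 - 3*I))/(-13/4 + 4*I) = (-9/17 + 36*I/17)*cos(3/2 - 3*I)

Sum of residues inside C: (-9/17 + 36*I/17)*cos(3/2 - 3*I) + (26/17 + 32*I/17)*cos(2 - I) - 4*I*cos(3 - I)
∮_C f(z) dz = 2πi · ((-9/17 + 36*I/17)*cos(3/2 - 3*I) + (26/17 + 32*I/17)*cos(2 - I) - 4*I*cos(3 - I)) = pi*(-72/17 - 18*I/17)*cos(3/2 - 3*I) + pi*(-64/17 + 52*I/17)*cos(2 - I) + 8*pi*cos(3 - I)

Final answer: pi*(-72/17 - 18*I/17)*cos(3/2 - 3*I) + pi*(-64/17 + 52*I/17)*cos(2 - I) + 8*pi*cos(3 - I)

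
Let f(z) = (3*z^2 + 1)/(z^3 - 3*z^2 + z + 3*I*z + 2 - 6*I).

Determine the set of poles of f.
The singularities of f are the zeros of the denominator. Factoring,
  z^3 - 3*z^2 + z + 3*I*z + 2 - 6*I = (z - 2)*(z - 2 + I)*(z + 1 - I)
so the candidates are z = 2, z = 2 - I, z = -1 + I.

Check the numerator P(z) = 3*z^2 + 1 at each one:
  P(2) = 13 ≠ 0, so z = 2 is a (simple) pole.
  P(2 - I) = 10 - 12*I ≠ 0, so z = 2 - I is a (simple) pole.
  P(-1 + I) = 1 - 6*I ≠ 0, so z = -1 + I is a (simple) pole.

Poles of f: {-1 + I, 2 - I, 2}

Final answer: {-1 + I, 2 - I, 2}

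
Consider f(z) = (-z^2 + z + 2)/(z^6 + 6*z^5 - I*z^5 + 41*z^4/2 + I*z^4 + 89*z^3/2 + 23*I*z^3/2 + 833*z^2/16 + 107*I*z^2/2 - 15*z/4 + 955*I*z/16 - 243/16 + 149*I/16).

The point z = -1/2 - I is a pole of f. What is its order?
Factor the denominator:
  z^6 + 6*z^5 - I*z^5 + 41*z^4/2 + I*z^4 + 89*z^3/2 + 23*I*z^3/2 + 833*z^2/16 + 107*I*z^2/2 - 15*z/4 + 955*I*z/16 - 243/16 + 149*I/16 = (z + 1/2 + I)^4*(z + 1 - 3*I)*(z + 3 - 2*I)

The numerator P(z) = -z^2 + z + 2 has P(-1/2 - I) = 9/4 - 2*I ≠ 0, so no factor of (z + 1/2 + I) cancels.
Near z = -1/2 - I we can therefore write f(z) = g(z)/(z + 1/2 + I)^4 with g analytic at -1/2 - I and g(-1/2 - I) ≠ 0 (g is the numerator divided by the remaining denominator factors).

Hence z = -1/2 - I is a pole of order 4.

Final answer: 4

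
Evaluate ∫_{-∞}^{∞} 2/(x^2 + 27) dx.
Let f(z) = 2/(z^2 + 27). The denominator has no real zeros and deg Q - deg P = 2 ≥ 2, so the integral of f over the upper semicircle |z| = R tends to 0 as R → ∞. Closing the contour in the upper half-plane,
  ∫_{-∞}^{∞} f(x) dx = 2πi · Σ Res(f, z_k)  over the poles with Im z_k > 0.

Zeros of the denominator: z^2 + 27 = 0 gives z = ±3*sqrt(3)*I.
Upper half-plane: z = 3*sqrt(3)*I (simple).

Each pole is a simple zero of Q(z) = z^2 + 27, so Res(f, z₀) = P(z₀)/Q'(z₀) with P(z) = 2, Q'(z) = 2*z:
  Res(f, 3*sqrt(3)*I) = (2)/(6*sqrt(3)*I) = -sqrt(3)*I/9

∫_{-∞}^{∞} f(x) dx = 2πi · (-sqrt(3)*I/9) = 2*sqrt(3)*pi/9

Final answer: 2*sqrt(3)*pi/9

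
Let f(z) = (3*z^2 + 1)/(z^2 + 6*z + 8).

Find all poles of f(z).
{-4, -2}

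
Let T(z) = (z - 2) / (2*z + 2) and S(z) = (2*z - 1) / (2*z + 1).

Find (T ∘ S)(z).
(-2*z - 3)/(8*z)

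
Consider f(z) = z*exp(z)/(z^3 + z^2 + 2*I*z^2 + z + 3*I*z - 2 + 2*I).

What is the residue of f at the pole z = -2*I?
(1/5 + 3*I/5)*exp(-2*I)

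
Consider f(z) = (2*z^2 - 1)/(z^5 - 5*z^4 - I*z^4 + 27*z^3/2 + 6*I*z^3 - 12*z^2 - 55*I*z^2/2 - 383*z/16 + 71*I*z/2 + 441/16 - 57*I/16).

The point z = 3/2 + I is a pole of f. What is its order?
Factor the denominator:
  z^5 - 5*z^4 - I*z^4 + 27*z^3/2 + 6*I*z^3 - 12*z^2 - 55*I*z^2/2 - 383*z/16 + 71*I*z/2 + 441/16 - 57*I/16 = (z - 3/2 - I)^3*(z + 1 - I)*(z - 3/2 + 3*I)

The numerator P(z) = 2*z^2 - 1 has P(3/2 + I) = 3/2 + 6*I ≠ 0, so no factor of (z - 3/2 - I) cancels.
Near z = 3/2 + I we can therefore write f(z) = g(z)/(z - 3/2 - I)^3 with g analytic at 3/2 + I and g(3/2 + I) ≠ 0 (g is the numerator divided by the remaining denominator factors).

Hence z = 3/2 + I is a pole of order 3.

Final answer: 3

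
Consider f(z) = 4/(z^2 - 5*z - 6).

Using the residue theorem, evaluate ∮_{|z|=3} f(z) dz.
By the residue theorem, ∮_C f(z) dz = 2πi · (sum of the residues of f at the poles inside |z| = 3).

The denominator factors as (z + 1)*(z - 6), so the singularities of f are simple poles at z = -1, z = 6.
  |-1|² = 1 < 9 = 3², so this pole is inside the contour.
  |6|² = 36 > 9 = 3², so this pole is outside the contour.

With P(z) = 4 and Q(z) = z^2 - 5*z - 6, each pole is simple, so Res(f, z₀) = P(z₀)/Q'(z₀) with Q'(z) = 2*z - 5.
  Res(f, -1) = P(-1)/Q'(-1) = (4)/(-7) = -4/7

∮_C f(z) dz = 2πi · (-4/7) = -8*I*pi/7

Final answer: -8*I*pi/7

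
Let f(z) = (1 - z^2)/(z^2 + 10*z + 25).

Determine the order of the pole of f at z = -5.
2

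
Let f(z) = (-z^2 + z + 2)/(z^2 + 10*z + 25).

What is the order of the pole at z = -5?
Factor the denominator:
  z^2 + 10*z + 25 = (z + 5)^2

The numerator P(z) = -z^2 + z + 2 has P(-5) = -28 ≠ 0, so no factor of (z + 5) cancels.
Near z = -5 we can therefore write f(z) = g(z)/(z + 5)^2 with g analytic at -5 and g(-5) ≠ 0 (g is just the numerator).

Hence z = -5 is a pole of order 2.

Final answer: 2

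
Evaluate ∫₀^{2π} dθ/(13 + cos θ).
sqrt(42)*pi/42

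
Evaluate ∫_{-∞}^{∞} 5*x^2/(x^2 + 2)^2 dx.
Let f(z) = 5*z^2/(z^2 + 2)^2. The denominator has no real zeros and deg Q - deg P = 2 ≥ 2, so the integral of f over the upper semicircle |z| = R tends to 0 as R → ∞. Closing the contour in the upper half-plane,
  ∫_{-∞}^{∞} f(x) dx = 2πi · Σ Res(f, z_k)  over the poles with Im z_k > 0.

Zeros of the denominator: z^2 + 2 = 0 gives z = ±sqrt(2)*I.
Upper half-plane: z = sqrt(2)*I (a pole of order 2).

Write f(z) = g(z)/(z - sqrt(2)*I)^2 with g(z) = 5*z^2/(z + sqrt(2)*I)^2. For a double pole, Res(f, z₀) = g'(z₀):
  g'(z) = 10*sqrt(2)*I*z/(z + sqrt(2)*I)^3
  Res(f, sqrt(2)*I) = g'(sqrt(2)*I) = -5*sqrt(2)*I/8

∫_{-∞}^{∞} f(x) dx = 2πi · (-5*sqrt(2)*I/8) = 5*sqrt(2)*pi/4

Final answer: 5*sqrt(2)*pi/4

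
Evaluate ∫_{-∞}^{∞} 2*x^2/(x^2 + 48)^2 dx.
Let f(z) = 2*z^2/(z^2 + 48)^2. The denominator has no real zeros and deg Q - deg P = 2 ≥ 2, so the integral of f over the upper semicircle |z| = R tends to 0 as R → ∞. Closing the contour in the upper half-plane,
  ∫_{-∞}^{∞} f(x) dx = 2πi · Σ Res(f, z_k)  over the poles with Im z_k > 0.

Zeros of the denominator: z^2 + 48 = 0 gives z = ±4*sqrt(3)*I.
Upper half-plane: z = 4*sqrt(3)*I (a pole of order 2).

Write f(z) = g(z)/(z - 4*sqrt(3)*I)^2 with g(z) = 2*z^2/(z + 4*sqrt(3)*I)^2. For a double pole, Res(f, z₀) = g'(z₀):
  g'(z) = 16*sqrt(3)*I*z/(z + 4*sqrt(3)*I)^3
  Res(f, 4*sqrt(3)*I) = g'(4*sqrt(3)*I) = -sqrt(3)*I/24

∫_{-∞}^{∞} f(x) dx = 2πi · (-sqrt(3)*I/24) = sqrt(3)*pi/12

Final answer: sqrt(3)*pi/12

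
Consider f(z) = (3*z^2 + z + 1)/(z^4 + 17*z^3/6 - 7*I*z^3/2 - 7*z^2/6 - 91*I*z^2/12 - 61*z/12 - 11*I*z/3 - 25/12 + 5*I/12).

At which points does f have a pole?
The singularities of f are the zeros of the denominator. Factoring,
  z^4 + 17*z^3/6 - 7*I*z^3/2 - 7*z^2/6 - 91*I*z^2/12 - 61*z/12 - 11*I*z/3 - 25/12 + 5*I/12 = (z + 1)*(z + 1/2 - I)*(z + 1 - 3*I/2)*(z + 1/3 - I)
so the candidates are z = -1, z = -1/2 + I, z = -1 + 3*I/2, z = -1/3 + I.

Check the numerator P(z) = 3*z^2 + z + 1 at each one:
  P(-1) = 3 ≠ 0, so z = -1 is a (simple) pole.
  P(-1/2 + I) = -7/4 - 2*I ≠ 0, so z = -1/2 + I is a (simple) pole.
  P(-1 + 3*I/2) = -15/4 - 15*I/2 ≠ 0, so z = -1 + 3*I/2 is a (simple) pole.
  P(-1/3 + I) = -2 - I ≠ 0, so z = -1/3 + I is a (simple) pole.

Poles of f: {-1, -1 + 3*I/2, -1/2 + I, -1/3 + I}

Final answer: {-1, -1 + 3*I/2, -1/2 + I, -1/3 + I}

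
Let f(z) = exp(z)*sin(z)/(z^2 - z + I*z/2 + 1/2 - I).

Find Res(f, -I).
(6/13 + 4*I/13)*exp(-I)*sinh(1)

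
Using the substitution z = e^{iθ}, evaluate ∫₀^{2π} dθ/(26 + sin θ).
2*sqrt(3)*pi/45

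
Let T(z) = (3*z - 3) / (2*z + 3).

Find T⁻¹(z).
Set w = T(z) = (3*z - 3) / (2*z + 3) and solve for z:
  w*(2*z + 3) = 3*z - 3
  3*w + z*(2*w - 3) + 3 = 0
  z*(2*w - 3) = -3*w - 3
  z = (3*w + 3)/(3 - 2*w)
Renaming the variable, T⁻¹(z) = (3*z + 3)/(-2*z + 3) = (-3*z - 3)/(2*z - 3).
(Check: ad - bc = 15 ≠ 0, so T is invertible.)

Final answer: (-3*z - 3)/(2*z - 3)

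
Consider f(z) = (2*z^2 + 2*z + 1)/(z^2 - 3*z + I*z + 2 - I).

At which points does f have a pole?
The singularities of f are the zeros of the denominator. Factoring,
  z^2 - 3*z + I*z + 2 - I = (z - 1)*(z - 2 + I)
so the candidates are z = 1, z = 2 - I.

Check the numerator P(z) = 2*z^2 + 2*z + 1 at each one:
  P(1) = 5 ≠ 0, so z = 1 is a (simple) pole.
  P(2 - I) = 11 - 10*I ≠ 0, so z = 2 - I is a (simple) pole.

Poles of f: {1, 2 - I}

Final answer: {1, 2 - I}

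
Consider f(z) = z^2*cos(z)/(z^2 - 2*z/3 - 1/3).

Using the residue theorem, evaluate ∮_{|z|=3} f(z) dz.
By the residue theorem, ∮_C f(z) dz = 2πi · (sum of the residues of f at the poles inside |z| = 3).

The denominator factors as (z - 1)*(z + 1/3), so the singularities of f are simple poles at z = 1, z = -1/3.
  |1|² = 1 < 9 = 3², so this pole is inside the contour.
  |-1/3|² = 1/9 < 9 = 3², so this pole is inside the contour.

With P(z) = z^2*cos(z) and Q(z) = z^2 - 2*z/3 - 1/3, each pole is simple, so Res(f, z₀) = P(z₀)/Q'(z₀) with Q'(z) = 2*z - 2/3.
  Res(f, 1) = P(1)/Q'(1) = (cos(1))/(4/3) = 3*cos(1)/4
  Res(f, -1/3) = P(-1/3)/Q'(-1/3) = (cos(1/3)/9)/(-4/3) = -cos(1/3)/12

Sum of residues inside C: -cos(1/3)/12 + 3*cos(1)/4
∮_C f(z) dz = 2πi · (-cos(1/3)/12 + 3*cos(1)/4) = -I*pi*cos(1/3)/6 + 3*I*pi*cos(1)/2

Final answer: -I*pi*cos(1/3)/6 + 3*I*pi*cos(1)/2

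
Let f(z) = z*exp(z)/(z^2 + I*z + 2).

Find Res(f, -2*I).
Write f(z) = P(z)/Q(z) with P(z) = z*exp(z) and Q(z) = z^2 + I*z + 2.
The denominator factors as Q(z) = (z - I)*(z + 2*I), so z = -2*I is a simple zero of Q and P is analytic there; z = -2*I is therefore a simple pole and
  Res(f, z₀) = P(z₀)/Q'(z₀).

Q'(z) = 2*z + I, so Q'(-2*I) = -3*I.
P(-2*I) = -2*I*exp(-2*I).

Res(f, -2*I) = (-2*I*exp(-2*I))/(-3*I) = 2*exp(-2*I)/3

Final answer: 2*exp(-2*I)/3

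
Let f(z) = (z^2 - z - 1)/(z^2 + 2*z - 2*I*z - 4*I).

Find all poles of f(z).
The singularities of f are the zeros of the denominator. Factoring,
  z^2 + 2*z - 2*I*z - 4*I = (z + 2)*(z - 2*I)
so the candidates are z = -2, z = 2*I.

Check the numerator P(z) = z^2 - z - 1 at each one:
  P(-2) = 5 ≠ 0, so z = -2 is a (simple) pole.
  P(2*I) = -5 - 2*I ≠ 0, so z = 2*I is a (simple) pole.

Poles of f: {-2, 2*I}

Final answer: {-2, 2*I}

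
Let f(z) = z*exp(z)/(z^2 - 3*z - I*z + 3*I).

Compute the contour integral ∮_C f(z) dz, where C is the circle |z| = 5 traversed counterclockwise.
pi*(3/5 + I/5)*exp(I) + pi*(-3/5 + 9*I/5)*exp(3)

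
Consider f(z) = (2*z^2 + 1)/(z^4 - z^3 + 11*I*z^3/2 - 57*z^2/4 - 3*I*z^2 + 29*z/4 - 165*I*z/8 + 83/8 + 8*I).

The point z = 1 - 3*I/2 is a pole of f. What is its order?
Factor the denominator:
  z^4 - z^3 + 11*I*z^3/2 - 57*z^2/4 - 3*I*z^2 + 29*z/4 - 165*I*z/8 + 83/8 + 8*I = (z - 1 + 3*I/2)^3*(z + 2 + I)

The numerator P(z) = 2*z^2 + 1 has P(1 - 3*I/2) = -3/2 - 6*I ≠ 0, so no factor of (z - 1 + 3*I/2) cancels.
Near z = 1 - 3*I/2 we can therefore write f(z) = g(z)/(z - 1 + 3*I/2)^3 with g analytic at 1 - 3*I/2 and g(1 - 3*I/2) ≠ 0 (g is the numerator divided by the remaining denominator factors).

Hence z = 1 - 3*I/2 is a pole of order 3.

Final answer: 3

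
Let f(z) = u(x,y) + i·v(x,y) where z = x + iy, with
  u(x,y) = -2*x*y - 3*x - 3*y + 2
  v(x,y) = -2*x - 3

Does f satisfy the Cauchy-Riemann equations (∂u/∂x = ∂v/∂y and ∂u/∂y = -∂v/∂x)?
∂u/∂x = -2*y - 3
∂v/∂y = 0
∂u/∂y = -2*x - 3
∂v/∂x = -2
∂u/∂x ≠ ∂v/∂y and ∂u/∂y ≠ -∂v/∂x; the Cauchy-Riemann equations are not satisfied, so f is not analytic.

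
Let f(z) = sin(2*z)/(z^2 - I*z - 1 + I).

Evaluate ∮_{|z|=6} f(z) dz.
By the residue theorem, ∮_C f(z) dz = 2πi · (sum of the residues of f at the poles inside |z| = 6).

The denominator factors as (z + 1 - I)*(z - 1), so the singularities of f are simple poles at z = -1 + I, z = 1.
  |-1 + I|² = 2 < 36 = 6², so this pole is inside the contour.
  |1|² = 1 < 36 = 6², so this pole is inside the contour.

With P(z) = sin(2*z) and Q(z) = z^2 - I*z - 1 + I, each pole is simple, so Res(f, z₀) = P(z₀)/Q'(z₀) with Q'(z) = 2*z - I.
  Res(f, -1 + I) = P(-1 + I)/Q'(-1 + I) = (-sin(2 - 2*I))/(-2 + I) = (2/5 + I/5)*sin(2 - 2*I)
  Res(f, 1) = P(1)/Q'(1) = (sin(2))/(2 - I) = (2/5 + I/5)*sin(2)

Sum of residues inside C: (2/5 + I/5)*sin(2) + (2/5 + I/5)*sin(2 - 2*I)
∮_C f(z) dz = 2πi · ((2/5 + I/5)*sin(2) + (2/5 + I/5)*sin(2 - 2*I)) = pi*(-2/5 + 4*I/5)*sin(2) + pi*(-2/5 + 4*I/5)*sin(2 - 2*I)

Final answer: pi*(-2/5 + 4*I/5)*sin(2) + pi*(-2/5 + 4*I/5)*sin(2 - 2*I)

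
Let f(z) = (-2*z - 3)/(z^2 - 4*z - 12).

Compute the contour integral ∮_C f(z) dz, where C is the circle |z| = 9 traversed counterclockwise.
By the residue theorem, ∮_C f(z) dz = 2πi · (sum of the residues of f at the poles inside |z| = 9).

The denominator factors as (z - 6)*(z + 2), so the singularities of f are simple poles at z = 6, z = -2.
  |6|² = 36 < 81 = 9², so this pole is inside the contour.
  |-2|² = 4 < 81 = 9², so this pole is inside the contour.

With P(z) = -2*z - 3 and Q(z) = z^2 - 4*z - 12, each pole is simple, so Res(f, z₀) = P(z₀)/Q'(z₀) with Q'(z) = 2*z - 4.
  Res(f, 6) = P(6)/Q'(6) = (-15)/(8) = -15/8
  Res(f, -2) = P(-2)/Q'(-2) = (1)/(-8) = -1/8

Sum of residues inside C: -2
∮_C f(z) dz = 2πi · (-2) = -4*I*pi

Final answer: -4*I*pi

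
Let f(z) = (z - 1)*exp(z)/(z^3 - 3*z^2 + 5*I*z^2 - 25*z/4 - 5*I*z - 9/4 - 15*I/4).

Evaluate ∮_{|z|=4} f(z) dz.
pi*(24/85 + 6*I/85)*exp(-1/2) + pi*(-32/145 - 94*I/145)*exp(1/2 - 2*I)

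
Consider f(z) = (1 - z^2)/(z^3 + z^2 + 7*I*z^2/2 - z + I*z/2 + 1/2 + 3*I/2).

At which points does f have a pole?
{-1 - 3*I, -I, I/2}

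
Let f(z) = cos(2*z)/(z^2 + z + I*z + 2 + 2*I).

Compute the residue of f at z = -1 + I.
Write f(z) = P(z)/Q(z) with P(z) = cos(2*z) and Q(z) = z^2 + z + I*z + 2 + 2*I.
The denominator factors as Q(z) = (z + 1 - I)*(z + 2*I), so z = -1 + I is a simple zero of Q and P is analytic there; z = -1 + I is therefore a simple pole and
  Res(f, z₀) = P(z₀)/Q'(z₀).

Q'(z) = 2*z + 1 + I, so Q'(-1 + I) = -1 + 3*I.
P(-1 + I) = cos(2 - 2*I).

Res(f, -1 + I) = (cos(2 - 2*I))/(-1 + 3*I) = (-1/10 - 3*I/10)*cos(2 - 2*I)

Final answer: (-1/10 - 3*I/10)*cos(2 - 2*I)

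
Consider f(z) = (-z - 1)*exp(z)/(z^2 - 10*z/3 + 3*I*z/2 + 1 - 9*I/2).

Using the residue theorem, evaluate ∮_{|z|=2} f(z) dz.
By the residue theorem, ∮_C f(z) dz = 2πi · (sum of the residues of f at the poles inside |z| = 2).

The denominator factors as (z - 3)*(z - 1/3 + 3*I/2), so the singularities of f are simple poles at z = 3, z = 1/3 - 3*I/2.
  |3|² = 9 > 4 = 2², so this pole is outside the contour.
  |1/3 - 3*I/2|² = 85/36 < 4 = 2², so this pole is inside the contour.

With P(z) = (-z - 1)*exp(z) and Q(z) = z^2 - 10*z/3 + 3*I*z/2 + 1 - 9*I/2, each pole is simple, so Res(f, z₀) = P(z₀)/Q'(z₀) with Q'(z) = 2*z - 10/3 + 3*I/2.
  Res(f, 1/3 - 3*I/2) = P(1/3 - 3*I/2)/Q'(1/3 - 3*I/2) = ((-4/3 + 3*I/2)*exp(1/3 - 3*I/2))/(-8/3 - 3*I/2) = (47/337 - 216*I/337)*exp(1/3 - 3*I/2)

∮_C f(z) dz = 2πi · ((47/337 - 216*I/337)*exp(1/3 - 3*I/2)) = pi*(432/337 + 94*I/337)*exp(1/3 - 3*I/2)

Final answer: pi*(432/337 + 94*I/337)*exp(1/3 - 3*I/2)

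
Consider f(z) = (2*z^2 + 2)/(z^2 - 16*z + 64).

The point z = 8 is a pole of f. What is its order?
2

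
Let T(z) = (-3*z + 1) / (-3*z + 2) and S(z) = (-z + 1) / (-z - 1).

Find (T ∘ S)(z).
(T ∘ S)(z) = T(S(z)) = ((-3)*S(z) + (1))/((-3)*S(z) + (2)). Multiply numerator and denominator by -z - 1:
  numerator:   (-3)*(-z + 1) + (1)*(-z - 1) = 2*z - 4
  denominator: (-3)*(-z + 1) + (2)*(-z - 1) = z - 5
(T ∘ S)(z) = (2*z - 4)/(z - 5)

Final answer: (2*z - 4)/(z - 5)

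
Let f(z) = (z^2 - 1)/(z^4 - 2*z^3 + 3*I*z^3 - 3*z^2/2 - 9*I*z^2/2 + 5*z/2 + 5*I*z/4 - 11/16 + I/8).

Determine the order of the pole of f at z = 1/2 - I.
Factor the denominator:
  z^4 - 2*z^3 + 3*I*z^3 - 3*z^2/2 - 9*I*z^2/2 + 5*z/2 + 5*I*z/4 - 11/16 + I/8 = (z - 1/2 + I)^3*(z - 1/2)

The numerator P(z) = z^2 - 1 has P(1/2 - I) = -7/4 - I ≠ 0, so no factor of (z - 1/2 + I) cancels.
Near z = 1/2 - I we can therefore write f(z) = g(z)/(z - 1/2 + I)^3 with g analytic at 1/2 - I and g(1/2 - I) ≠ 0 (g is the numerator divided by the remaining denominator factors).

Hence z = 1/2 - I is a pole of order 3.

Final answer: 3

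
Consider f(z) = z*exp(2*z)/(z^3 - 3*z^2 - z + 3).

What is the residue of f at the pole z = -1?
-exp(-2)/8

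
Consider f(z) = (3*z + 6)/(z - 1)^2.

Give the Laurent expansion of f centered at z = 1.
Put w = z - (1), i.e. z = w + 1. The denominator is w^2, so it suffices to rewrite the numerator in powers of w.

P(z) = 3*z + 6
P(w + 1) = 9 + 3*w

Dividing each term by w^2:
  f = 9/w^2 + 3/w

Substituting back w = z - 1:
  f(z) = 9/(z - 1)^2 + 3/(z - 1)

The series is finite because the numerator is a polynomial; the negative powers form the principal part, and the coefficient of 1/(z - 1) gives Res(f, 1) = 3.

Final answer: 9/(z - 1)^2 + 3/(z - 1)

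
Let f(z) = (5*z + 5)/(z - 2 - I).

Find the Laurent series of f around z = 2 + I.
Put w = z - (2 + I), i.e. z = w + 2 + I. The denominator is w, so it suffices to rewrite the numerator in powers of w.

P(z) = 5*z + 5
P(w + 2 + I) = 15 + 5*I + 5*w

Dividing each term by w:
  f = (15 + 5*I)/w + 5

Substituting back w = z - 2 - I:
  f(z) = (15 + 5*I)/(z - 2 - I) + 5

The series is finite because the numerator is a polynomial; the negative powers form the principal part, and the coefficient of 1/(z - 2 - I) gives Res(f, 2 + I) = 15 + 5*I.

Final answer: (15 + 5*I)/(z - 2 - I) + 5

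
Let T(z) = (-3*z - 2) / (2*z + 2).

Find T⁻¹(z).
Set w = T(z) = (-3*z - 2) / (2*z + 2) and solve for z:
  w*(2*z + 2) = -3*z - 2
  2*w + z*(2*w + 3) + 2 = 0
  z*(2*w + 3) = -2*w - 2
  z = (2*w + 2)/(-2*w - 3)
Renaming the variable, T⁻¹(z) = (2*z + 2)/(-2*z - 3) = (-2*z - 2)/(2*z + 3).
(Check: ad - bc = -2 ≠ 0, so T is invertible.)

Final answer: (-2*z - 2)/(2*z + 3)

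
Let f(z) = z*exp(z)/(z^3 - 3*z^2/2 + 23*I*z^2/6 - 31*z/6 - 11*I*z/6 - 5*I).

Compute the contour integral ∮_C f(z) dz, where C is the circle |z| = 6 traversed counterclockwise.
By the residue theorem, ∮_C f(z) dz = 2πi · (sum of the residues of f at the poles inside |z| = 6).

The denominator factors as (z - 1 + 2*I)*(z - 3/2 + 3*I/2)*(z + 1 + I/3), so the singularities of f are simple poles at z = 1 - 2*I, z = 3/2 - 3*I/2, z = -1 - I/3.
  |1 - 2*I|² = 5 < 36 = 6², so this pole is inside the contour.
  |3/2 - 3*I/2|² = 9/2 < 36 = 6², so this pole is inside the contour.
  |-1 - I/3|² = 10/9 < 36 = 6², so this pole is inside the contour.

With P(z) = z*exp(z) and Q(z) = z^3 - 3*z^2/2 + 23*I*z^2/6 - 31*z/6 - 11*I*z/6 - 5*I, each pole is simple, so Res(f, z₀) = P(z₀)/Q'(z₀) with Q'(z) = 3*z^2 - 3*z + 23*I*z/3 - 31/6 - 11*I/6.
  Res(f, 1 - 2*I) = P(1 - 2*I)/Q'(1 - 2*I) = ((1 - 2*I)*exp(1 - 2*I))/(-11/6 - I/6) = (-27/61 + 69*I/61)*exp(1 - 2*I)
  Res(f, 3/2 - 3*I/2) = P(3/2 - 3*I/2)/Q'(3/2 - 3*I/2) = ((3/2 - 3*I/2)*exp(3/2 - 3*I/2))/(11/6 + 2*I/3) = (63/137 - 135*I/137)*exp(3/2 - 3*I/2)
  Res(f, -1 - I/3) = P(-1 - I/3)/Q'(-1 - I/3) = ((-1 - I/3)*exp(-1 - I/3))/(55/18 - 13*I/2) = (-144/8357 - 1218*I/8357)*exp(-1 - I/3)

Sum of residues inside C: (63/137 - 135*I/137)*exp(3/2 - 3*I/2) + (-27/61 + 69*I/61)*exp(1 - 2*I) + (-144/8357 - 1218*I/8357)*exp(-1 - I/3)
∮_C f(z) dz = 2πi · ((63/137 - 135*I/137)*exp(3/2 - 3*I/2) + (-27/61 + 69*I/61)*exp(1 - 2*I) + (-144/8357 - 1218*I/8357)*exp(-1 - I/3)) = pi*(270/137 + 126*I/137)*exp(3/2 - 3*I/2) + pi*(2436/8357 - 288*I/8357)*exp(-1 - I/3) + pi*(-138/61 - 54*I/61)*exp(1 - 2*I)

Final answer: pi*(270/137 + 126*I/137)*exp(3/2 - 3*I/2) + pi*(2436/8357 - 288*I/8357)*exp(-1 - I/3) + pi*(-138/61 - 54*I/61)*exp(1 - 2*I)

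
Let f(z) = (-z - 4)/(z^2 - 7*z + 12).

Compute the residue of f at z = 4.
Write f(z) = P(z)/Q(z) with P(z) = -z - 4 and Q(z) = z^2 - 7*z + 12.
The denominator factors as Q(z) = (z - 4)*(z - 3), so z = 4 is a simple zero of Q and P is analytic there; z = 4 is therefore a simple pole and
  Res(f, z₀) = P(z₀)/Q'(z₀).

Q'(z) = 2*z - 7, so Q'(4) = 1.
P(4) = -8.

Res(f, 4) = (-8)/(1) = -8

Final answer: -8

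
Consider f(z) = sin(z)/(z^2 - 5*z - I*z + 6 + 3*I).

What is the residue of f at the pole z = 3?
Write f(z) = P(z)/Q(z) with P(z) = sin(z) and Q(z) = z^2 - 5*z - I*z + 6 + 3*I.
The denominator factors as Q(z) = (z - 3)*(z - 2 - I), so z = 3 is a simple zero of Q and P is analytic there; z = 3 is therefore a simple pole and
  Res(f, z₀) = P(z₀)/Q'(z₀).

Q'(z) = 2*z - 5 - I, so Q'(3) = 1 - I.
P(3) = sin(3).

Res(f, 3) = (sin(3))/(1 - I) = (1/2 + I/2)*sin(3)

Final answer: (1/2 + I/2)*sin(3)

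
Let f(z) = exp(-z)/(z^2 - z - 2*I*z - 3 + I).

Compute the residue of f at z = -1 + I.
Write f(z) = P(z)/Q(z) with P(z) = exp(-z) and Q(z) = z^2 - z - 2*I*z - 3 + I.
The denominator factors as Q(z) = (z - 2 - I)*(z + 1 - I), so z = -1 + I is a simple zero of Q and P is analytic there; z = -1 + I is therefore a simple pole and
  Res(f, z₀) = P(z₀)/Q'(z₀).

Q'(z) = 2*z - 1 - 2*I, so Q'(-1 + I) = -3.
P(-1 + I) = exp(1 - I).

Res(f, -1 + I) = (exp(1 - I))/(-3) = -exp(1 - I)/3

Final answer: -exp(1 - I)/3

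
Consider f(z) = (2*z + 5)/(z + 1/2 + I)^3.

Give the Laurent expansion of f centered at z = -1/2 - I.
Put w = z - (-1/2 - I), i.e. z = w - 1/2 - I. The denominator is w^3, so it suffices to rewrite the numerator in powers of w.

P(z) = 2*z + 5
P(w - 1/2 - I) = 4 - 2*I + 2*w

Dividing each term by w^3:
  f = (4 - 2*I)/w^3 + 2/w^2

Substituting back w = z + 1/2 + I:
  f(z) = (4 - 2*I)/(z + 1/2 + I)^3 + 2/(z + 1/2 + I)^2

The series is finite because the numerator is a polynomial; the negative powers form the principal part.

Final answer: (4 - 2*I)/(z + 1/2 + I)^3 + 2/(z + 1/2 + I)^2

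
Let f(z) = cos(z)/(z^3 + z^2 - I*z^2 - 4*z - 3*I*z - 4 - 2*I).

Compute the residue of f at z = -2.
Write f(z) = P(z)/Q(z) with P(z) = cos(z) and Q(z) = z^3 + z^2 - I*z^2 - 4*z - 3*I*z - 4 - 2*I.
The denominator factors as Q(z) = (z + 2)*(z - 2 - I)*(z + 1), so z = -2 is a simple zero of Q and P is analytic there; z = -2 is therefore a simple pole and
  Res(f, z₀) = P(z₀)/Q'(z₀).

Q'(z) = 3*z^2 + 2*z - 2*I*z - 4 - 3*I, so Q'(-2) = 4 + I.
P(-2) = cos(2).

Res(f, -2) = (cos(2))/(4 + I) = (4/17 - I/17)*cos(2)

Final answer: (4/17 - I/17)*cos(2)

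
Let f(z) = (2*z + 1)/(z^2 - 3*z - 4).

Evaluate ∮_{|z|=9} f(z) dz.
4*I*pi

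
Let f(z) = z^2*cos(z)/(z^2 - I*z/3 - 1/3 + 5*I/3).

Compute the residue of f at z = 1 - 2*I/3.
Write f(z) = P(z)/Q(z) with P(z) = z^2*cos(z) and Q(z) = z^2 - I*z/3 - 1/3 + 5*I/3.
The denominator factors as Q(z) = (z - 1 + 2*I/3)*(z + 1 - I), so z = 1 - 2*I/3 is a simple zero of Q and P is analytic there; z = 1 - 2*I/3 is therefore a simple pole and
  Res(f, z₀) = P(z₀)/Q'(z₀).

Q'(z) = 2*z - I/3, so Q'(1 - 2*I/3) = 2 - 5*I/3.
P(1 - 2*I/3) = (5/9 - 4*I/3)*cos(1 - 2*I/3).

Res(f, 1 - 2*I/3) = ((5/9 - 4*I/3)*cos(1 - 2*I/3))/(2 - 5*I/3) = (30/61 - 47*I/183)*cos(1 - 2*I/3)

Final answer: (30/61 - 47*I/183)*cos(1 - 2*I/3)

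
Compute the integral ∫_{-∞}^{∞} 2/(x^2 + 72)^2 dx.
sqrt(2)*pi/864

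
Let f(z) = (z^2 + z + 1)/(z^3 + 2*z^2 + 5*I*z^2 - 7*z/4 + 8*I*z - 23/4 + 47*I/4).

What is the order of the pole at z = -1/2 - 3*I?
Factor the denominator:
  z^3 + 2*z^2 + 5*I*z^2 - 7*z/4 + 8*I*z - 23/4 + 47*I/4 = (z + 1/2 + 3*I)^2*(z + 1 - I)

The numerator P(z) = z^2 + z + 1 has P(-1/2 - 3*I) = -33/4 ≠ 0, so no factor of (z + 1/2 + 3*I) cancels.
Near z = -1/2 - 3*I we can therefore write f(z) = g(z)/(z + 1/2 + 3*I)^2 with g analytic at -1/2 - 3*I and g(-1/2 - 3*I) ≠ 0 (g is the numerator divided by the remaining denominator factors).

Hence z = -1/2 - 3*I is a pole of order 2.

Final answer: 2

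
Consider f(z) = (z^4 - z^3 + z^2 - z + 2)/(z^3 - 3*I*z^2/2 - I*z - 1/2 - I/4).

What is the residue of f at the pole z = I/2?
Write f(z) = P(z)/Q(z) with P(z) = z^4 - z^3 + z^2 - z + 2 and Q(z) = z^3 - 3*I*z^2/2 - I*z - 1/2 - I/4.
The denominator factors as Q(z) = (z - 1/2 - 3*I/2)*(z + 1/2 + I/2)*(z - I/2), so z = I/2 is a simple zero of Q and P is analytic there; z = I/2 is therefore a simple pole and
  Res(f, z₀) = P(z₀)/Q'(z₀).

Q'(z) = 3*z^2 - 3*I*z - I, so Q'(I/2) = 3/4 - I.
P(I/2) = 29/16 - 3*I/8.

Res(f, I/2) = (29/16 - 3*I/8)/(3/4 - I) = 111/100 + 49*I/50

Final answer: 111/100 + 49*I/50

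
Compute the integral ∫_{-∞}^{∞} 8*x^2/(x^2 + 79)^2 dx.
Let f(z) = 8*z^2/(z^2 + 79)^2. The denominator has no real zeros and deg Q - deg P = 2 ≥ 2, so the integral of f over the upper semicircle |z| = R tends to 0 as R → ∞. Closing the contour in the upper half-plane,
  ∫_{-∞}^{∞} f(x) dx = 2πi · Σ Res(f, z_k)  over the poles with Im z_k > 0.

Zeros of the denominator: z^2 + 79 = 0 gives z = ±sqrt(79)*I.
Upper half-plane: z = sqrt(79)*I (a pole of order 2).

Write f(z) = g(z)/(z - sqrt(79)*I)^2 with g(z) = 8*z^2/(z + sqrt(79)*I)^2. For a double pole, Res(f, z₀) = g'(z₀):
  g'(z) = 16*sqrt(79)*I*z/(z + sqrt(79)*I)^3
  Res(f, sqrt(79)*I) = g'(sqrt(79)*I) = -2*sqrt(79)*I/79

∫_{-∞}^{∞} f(x) dx = 2πi · (-2*sqrt(79)*I/79) = 4*sqrt(79)*pi/79

Final answer: 4*sqrt(79)*pi/79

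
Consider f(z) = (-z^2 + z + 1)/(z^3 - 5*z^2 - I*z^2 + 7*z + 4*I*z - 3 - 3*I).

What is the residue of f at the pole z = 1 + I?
Write f(z) = P(z)/Q(z) with P(z) = -z^2 + z + 1 and Q(z) = z^3 - 5*z^2 - I*z^2 + 7*z + 4*I*z - 3 - 3*I.
The denominator factors as Q(z) = (z - 1)*(z - 1 - I)*(z - 3), so z = 1 + I is a simple zero of Q and P is analytic there; z = 1 + I is therefore a simple pole and
  Res(f, z₀) = P(z₀)/Q'(z₀).

Q'(z) = 3*z^2 - 10*z - 2*I*z + 7 + 4*I, so Q'(1 + I) = -1 - 2*I.
P(1 + I) = 2 - I.

Res(f, 1 + I) = (2 - I)/(-1 - 2*I) = I

Final answer: I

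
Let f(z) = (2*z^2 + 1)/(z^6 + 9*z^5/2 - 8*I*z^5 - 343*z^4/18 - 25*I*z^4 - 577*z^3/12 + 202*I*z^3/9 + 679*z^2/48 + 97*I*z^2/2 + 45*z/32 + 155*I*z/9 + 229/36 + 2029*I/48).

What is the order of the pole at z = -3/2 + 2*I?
4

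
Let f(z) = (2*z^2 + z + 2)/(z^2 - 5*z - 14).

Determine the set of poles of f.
The singularities of f are the zeros of the denominator. Factoring,
  z^2 - 5*z - 14 = (z - 7)*(z + 2)
so the candidates are z = 7, z = -2.

Check the numerator P(z) = 2*z^2 + z + 2 at each one:
  P(7) = 107 ≠ 0, so z = 7 is a (simple) pole.
  P(-2) = 8 ≠ 0, so z = -2 is a (simple) pole.

Poles of f: {-2, 7}

Final answer: {-2, 7}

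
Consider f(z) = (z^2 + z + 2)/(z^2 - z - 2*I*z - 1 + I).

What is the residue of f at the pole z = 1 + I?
Write f(z) = P(z)/Q(z) with P(z) = z^2 + z + 2 and Q(z) = z^2 - z - 2*I*z - 1 + I.
The denominator factors as Q(z) = (z - 1 - I)*(z - I), so z = 1 + I is a simple zero of Q and P is analytic there; z = 1 + I is therefore a simple pole and
  Res(f, z₀) = P(z₀)/Q'(z₀).

Q'(z) = 2*z - 1 - 2*I, so Q'(1 + I) = 1.
P(1 + I) = 3 + 3*I.

Res(f, 1 + I) = (3 + 3*I)/(1) = 3 + 3*I

Final answer: 3 + 3*I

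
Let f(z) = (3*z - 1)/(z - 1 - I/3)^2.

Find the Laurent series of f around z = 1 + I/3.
Put w = z - (1 + I/3), i.e. z = w + 1 + I/3. The denominator is w^2, so it suffices to rewrite the numerator in powers of w.

P(z) = 3*z - 1
P(w + 1 + I/3) = 2 + I + 3*w

Dividing each term by w^2:
  f = (2 + I)/w^2 + 3/w

Substituting back w = z - 1 - I/3:
  f(z) = (2 + I)/(z - 1 - I/3)^2 + 3/(z - 1 - I/3)

The series is finite because the numerator is a polynomial; the negative powers form the principal part, and the coefficient of 1/(z - 1 - I/3) gives Res(f, 1 + I/3) = 3.

Final answer: (2 + I)/(z - 1 - I/3)^2 + 3/(z - 1 - I/3)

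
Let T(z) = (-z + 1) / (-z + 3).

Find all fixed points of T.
T(z) = z means -z + 1 = z*(-z + 3), i.e.
  -z^2 + 4*z - 1 = 0.
Discriminant: (4)^2 - 4*(-1)*(-1) = 12, so the roots are real.
  z = (-4 ± sqrt(12))/(2*(-1))
Fixed points: {2 - sqrt(3), sqrt(3) + 2}

Final answer: {2 - sqrt(3), sqrt(3) + 2}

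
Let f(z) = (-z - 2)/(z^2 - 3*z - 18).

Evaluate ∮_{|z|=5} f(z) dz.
-2*I*pi/9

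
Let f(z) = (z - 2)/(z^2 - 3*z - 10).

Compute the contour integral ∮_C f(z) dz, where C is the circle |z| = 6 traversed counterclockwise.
2*I*pi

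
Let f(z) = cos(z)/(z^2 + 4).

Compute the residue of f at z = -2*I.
Write f(z) = P(z)/Q(z) with P(z) = cos(z) and Q(z) = z^2 + 4.
The denominator factors as Q(z) = (z + 2*I)*(z - 2*I), so z = -2*I is a simple zero of Q and P is analytic there; z = -2*I is therefore a simple pole and
  Res(f, z₀) = P(z₀)/Q'(z₀).

Q'(z) = 2*z, so Q'(-2*I) = -4*I.
P(-2*I) = cosh(2).

Res(f, -2*I) = (cosh(2))/(-4*I) = I*cosh(2)/4

Final answer: I*cosh(2)/4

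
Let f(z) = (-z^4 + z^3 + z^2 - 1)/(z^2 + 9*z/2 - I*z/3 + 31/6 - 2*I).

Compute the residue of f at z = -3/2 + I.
Write f(z) = P(z)/Q(z) with P(z) = -z^4 + z^3 + z^2 - 1 and Q(z) = z^2 + 9*z/2 - I*z/3 + 31/6 - 2*I.
The denominator factors as Q(z) = (z + 3 + 2*I/3)*(z + 3/2 - I), so z = -3/2 + I is a simple zero of Q and P is analytic there; z = -3/2 + I is therefore a simple pole and
  Res(f, z₀) = P(z₀)/Q'(z₀).

Q'(z) = 2*z + 9/2 - I/3, so Q'(-3/2 + I) = 3/2 + 5*I/3.
P(-3/2 + I) = 141/16 + 41*I/4.

Res(f, -3/2 + I) = (141/16 + 41*I/4)/(3/2 + 5*I/3) = 8727/1448 + 99*I/724

Final answer: 8727/1448 + 99*I/724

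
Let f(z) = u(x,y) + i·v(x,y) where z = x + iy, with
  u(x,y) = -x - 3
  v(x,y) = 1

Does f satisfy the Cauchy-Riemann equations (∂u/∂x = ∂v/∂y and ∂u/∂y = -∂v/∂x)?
∂u/∂x = -1
∂v/∂y = 0
∂u/∂y = 0
∂v/∂x = 0
∂u/∂x ≠ ∂v/∂y; the Cauchy-Riemann equations are not satisfied, so f is not analytic.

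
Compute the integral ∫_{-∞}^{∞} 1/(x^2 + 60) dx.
sqrt(15)*pi/30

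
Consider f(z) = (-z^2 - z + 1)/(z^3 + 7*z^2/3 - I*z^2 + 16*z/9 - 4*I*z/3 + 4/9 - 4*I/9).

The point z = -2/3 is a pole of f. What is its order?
2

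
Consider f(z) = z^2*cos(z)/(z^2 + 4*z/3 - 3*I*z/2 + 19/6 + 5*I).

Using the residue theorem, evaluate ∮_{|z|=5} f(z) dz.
pi*(-3924/985 - 2928*I/985)*cos(2 - 3*I) + pi*(969/985 + 904*I/2955)*cos(2/3 - 3*I/2)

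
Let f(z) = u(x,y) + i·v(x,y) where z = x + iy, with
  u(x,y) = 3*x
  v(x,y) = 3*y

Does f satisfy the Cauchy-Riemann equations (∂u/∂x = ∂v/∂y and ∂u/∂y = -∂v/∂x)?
∂u/∂x = 3
∂v/∂y = 3
∂u/∂y = 0
∂v/∂x = 0
∂u/∂x = ∂v/∂y and ∂u/∂y = -∂v/∂x hold identically; f is analytic.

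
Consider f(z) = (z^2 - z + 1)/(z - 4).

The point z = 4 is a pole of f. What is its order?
Factor the denominator:
  z - 4 = (z - 4)

The numerator P(z) = z^2 - z + 1 has P(4) = 13 ≠ 0, so no factor of (z - 4) cancels.
Near z = 4 we can therefore write f(z) = g(z)/(z - 4) with g analytic at 4 and g(4) ≠ 0 (g is just the numerator).

Hence z = 4 is a pole of order 1.

Final answer: 1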